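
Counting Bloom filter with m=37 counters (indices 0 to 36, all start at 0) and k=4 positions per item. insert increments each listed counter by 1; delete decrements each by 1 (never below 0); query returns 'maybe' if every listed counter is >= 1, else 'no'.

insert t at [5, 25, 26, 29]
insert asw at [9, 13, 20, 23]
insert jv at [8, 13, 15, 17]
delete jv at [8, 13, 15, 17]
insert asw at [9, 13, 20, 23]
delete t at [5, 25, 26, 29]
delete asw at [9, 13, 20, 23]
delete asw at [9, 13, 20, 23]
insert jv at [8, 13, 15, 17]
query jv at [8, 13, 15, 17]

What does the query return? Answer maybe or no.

Step 1: insert t at [5, 25, 26, 29] -> counters=[0,0,0,0,0,1,0,0,0,0,0,0,0,0,0,0,0,0,0,0,0,0,0,0,0,1,1,0,0,1,0,0,0,0,0,0,0]
Step 2: insert asw at [9, 13, 20, 23] -> counters=[0,0,0,0,0,1,0,0,0,1,0,0,0,1,0,0,0,0,0,0,1,0,0,1,0,1,1,0,0,1,0,0,0,0,0,0,0]
Step 3: insert jv at [8, 13, 15, 17] -> counters=[0,0,0,0,0,1,0,0,1,1,0,0,0,2,0,1,0,1,0,0,1,0,0,1,0,1,1,0,0,1,0,0,0,0,0,0,0]
Step 4: delete jv at [8, 13, 15, 17] -> counters=[0,0,0,0,0,1,0,0,0,1,0,0,0,1,0,0,0,0,0,0,1,0,0,1,0,1,1,0,0,1,0,0,0,0,0,0,0]
Step 5: insert asw at [9, 13, 20, 23] -> counters=[0,0,0,0,0,1,0,0,0,2,0,0,0,2,0,0,0,0,0,0,2,0,0,2,0,1,1,0,0,1,0,0,0,0,0,0,0]
Step 6: delete t at [5, 25, 26, 29] -> counters=[0,0,0,0,0,0,0,0,0,2,0,0,0,2,0,0,0,0,0,0,2,0,0,2,0,0,0,0,0,0,0,0,0,0,0,0,0]
Step 7: delete asw at [9, 13, 20, 23] -> counters=[0,0,0,0,0,0,0,0,0,1,0,0,0,1,0,0,0,0,0,0,1,0,0,1,0,0,0,0,0,0,0,0,0,0,0,0,0]
Step 8: delete asw at [9, 13, 20, 23] -> counters=[0,0,0,0,0,0,0,0,0,0,0,0,0,0,0,0,0,0,0,0,0,0,0,0,0,0,0,0,0,0,0,0,0,0,0,0,0]
Step 9: insert jv at [8, 13, 15, 17] -> counters=[0,0,0,0,0,0,0,0,1,0,0,0,0,1,0,1,0,1,0,0,0,0,0,0,0,0,0,0,0,0,0,0,0,0,0,0,0]
Query jv: check counters[8]=1 counters[13]=1 counters[15]=1 counters[17]=1 -> maybe

Answer: maybe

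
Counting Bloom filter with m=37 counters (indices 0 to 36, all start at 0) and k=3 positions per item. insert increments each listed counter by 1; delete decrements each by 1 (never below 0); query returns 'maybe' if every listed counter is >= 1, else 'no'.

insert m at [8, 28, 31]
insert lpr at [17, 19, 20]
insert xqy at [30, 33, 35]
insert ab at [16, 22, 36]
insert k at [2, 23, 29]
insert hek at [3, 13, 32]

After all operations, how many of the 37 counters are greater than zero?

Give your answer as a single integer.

Step 1: insert m at [8, 28, 31] -> counters=[0,0,0,0,0,0,0,0,1,0,0,0,0,0,0,0,0,0,0,0,0,0,0,0,0,0,0,0,1,0,0,1,0,0,0,0,0]
Step 2: insert lpr at [17, 19, 20] -> counters=[0,0,0,0,0,0,0,0,1,0,0,0,0,0,0,0,0,1,0,1,1,0,0,0,0,0,0,0,1,0,0,1,0,0,0,0,0]
Step 3: insert xqy at [30, 33, 35] -> counters=[0,0,0,0,0,0,0,0,1,0,0,0,0,0,0,0,0,1,0,1,1,0,0,0,0,0,0,0,1,0,1,1,0,1,0,1,0]
Step 4: insert ab at [16, 22, 36] -> counters=[0,0,0,0,0,0,0,0,1,0,0,0,0,0,0,0,1,1,0,1,1,0,1,0,0,0,0,0,1,0,1,1,0,1,0,1,1]
Step 5: insert k at [2, 23, 29] -> counters=[0,0,1,0,0,0,0,0,1,0,0,0,0,0,0,0,1,1,0,1,1,0,1,1,0,0,0,0,1,1,1,1,0,1,0,1,1]
Step 6: insert hek at [3, 13, 32] -> counters=[0,0,1,1,0,0,0,0,1,0,0,0,0,1,0,0,1,1,0,1,1,0,1,1,0,0,0,0,1,1,1,1,1,1,0,1,1]
Final counters=[0,0,1,1,0,0,0,0,1,0,0,0,0,1,0,0,1,1,0,1,1,0,1,1,0,0,0,0,1,1,1,1,1,1,0,1,1] -> 18 nonzero

Answer: 18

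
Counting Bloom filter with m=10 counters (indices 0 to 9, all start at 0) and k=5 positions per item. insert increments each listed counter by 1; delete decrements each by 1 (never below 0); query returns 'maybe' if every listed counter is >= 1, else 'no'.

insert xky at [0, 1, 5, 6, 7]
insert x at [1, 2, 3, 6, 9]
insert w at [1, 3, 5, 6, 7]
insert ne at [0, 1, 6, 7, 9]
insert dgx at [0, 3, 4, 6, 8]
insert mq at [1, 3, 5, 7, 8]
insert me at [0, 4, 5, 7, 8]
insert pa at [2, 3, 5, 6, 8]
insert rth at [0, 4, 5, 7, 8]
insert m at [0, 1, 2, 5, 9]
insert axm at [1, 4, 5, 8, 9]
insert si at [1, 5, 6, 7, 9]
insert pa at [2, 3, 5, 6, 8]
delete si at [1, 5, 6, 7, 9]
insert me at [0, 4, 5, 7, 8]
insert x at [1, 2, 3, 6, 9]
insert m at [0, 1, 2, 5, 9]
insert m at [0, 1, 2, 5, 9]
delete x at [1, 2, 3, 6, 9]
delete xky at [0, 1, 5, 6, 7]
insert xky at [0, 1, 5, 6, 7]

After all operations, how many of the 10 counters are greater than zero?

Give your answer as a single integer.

Step 1: insert xky at [0, 1, 5, 6, 7] -> counters=[1,1,0,0,0,1,1,1,0,0]
Step 2: insert x at [1, 2, 3, 6, 9] -> counters=[1,2,1,1,0,1,2,1,0,1]
Step 3: insert w at [1, 3, 5, 6, 7] -> counters=[1,3,1,2,0,2,3,2,0,1]
Step 4: insert ne at [0, 1, 6, 7, 9] -> counters=[2,4,1,2,0,2,4,3,0,2]
Step 5: insert dgx at [0, 3, 4, 6, 8] -> counters=[3,4,1,3,1,2,5,3,1,2]
Step 6: insert mq at [1, 3, 5, 7, 8] -> counters=[3,5,1,4,1,3,5,4,2,2]
Step 7: insert me at [0, 4, 5, 7, 8] -> counters=[4,5,1,4,2,4,5,5,3,2]
Step 8: insert pa at [2, 3, 5, 6, 8] -> counters=[4,5,2,5,2,5,6,5,4,2]
Step 9: insert rth at [0, 4, 5, 7, 8] -> counters=[5,5,2,5,3,6,6,6,5,2]
Step 10: insert m at [0, 1, 2, 5, 9] -> counters=[6,6,3,5,3,7,6,6,5,3]
Step 11: insert axm at [1, 4, 5, 8, 9] -> counters=[6,7,3,5,4,8,6,6,6,4]
Step 12: insert si at [1, 5, 6, 7, 9] -> counters=[6,8,3,5,4,9,7,7,6,5]
Step 13: insert pa at [2, 3, 5, 6, 8] -> counters=[6,8,4,6,4,10,8,7,7,5]
Step 14: delete si at [1, 5, 6, 7, 9] -> counters=[6,7,4,6,4,9,7,6,7,4]
Step 15: insert me at [0, 4, 5, 7, 8] -> counters=[7,7,4,6,5,10,7,7,8,4]
Step 16: insert x at [1, 2, 3, 6, 9] -> counters=[7,8,5,7,5,10,8,7,8,5]
Step 17: insert m at [0, 1, 2, 5, 9] -> counters=[8,9,6,7,5,11,8,7,8,6]
Step 18: insert m at [0, 1, 2, 5, 9] -> counters=[9,10,7,7,5,12,8,7,8,7]
Step 19: delete x at [1, 2, 3, 6, 9] -> counters=[9,9,6,6,5,12,7,7,8,6]
Step 20: delete xky at [0, 1, 5, 6, 7] -> counters=[8,8,6,6,5,11,6,6,8,6]
Step 21: insert xky at [0, 1, 5, 6, 7] -> counters=[9,9,6,6,5,12,7,7,8,6]
Final counters=[9,9,6,6,5,12,7,7,8,6] -> 10 nonzero

Answer: 10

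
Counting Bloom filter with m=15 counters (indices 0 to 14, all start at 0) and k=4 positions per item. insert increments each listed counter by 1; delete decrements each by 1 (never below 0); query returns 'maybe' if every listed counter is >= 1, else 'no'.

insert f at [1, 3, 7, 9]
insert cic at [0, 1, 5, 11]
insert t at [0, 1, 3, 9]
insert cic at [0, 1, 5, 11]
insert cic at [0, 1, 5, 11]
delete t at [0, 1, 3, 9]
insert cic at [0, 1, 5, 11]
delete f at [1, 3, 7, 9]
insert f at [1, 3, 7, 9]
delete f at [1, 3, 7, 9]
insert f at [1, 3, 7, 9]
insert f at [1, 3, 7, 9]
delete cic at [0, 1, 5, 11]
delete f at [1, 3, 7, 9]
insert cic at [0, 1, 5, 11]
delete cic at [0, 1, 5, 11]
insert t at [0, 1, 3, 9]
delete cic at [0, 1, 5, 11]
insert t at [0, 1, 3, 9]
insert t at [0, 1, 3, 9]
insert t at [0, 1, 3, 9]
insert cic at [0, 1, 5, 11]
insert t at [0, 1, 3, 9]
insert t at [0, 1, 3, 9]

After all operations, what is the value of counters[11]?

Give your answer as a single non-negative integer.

Answer: 3

Derivation:
Step 1: insert f at [1, 3, 7, 9] -> counters=[0,1,0,1,0,0,0,1,0,1,0,0,0,0,0]
Step 2: insert cic at [0, 1, 5, 11] -> counters=[1,2,0,1,0,1,0,1,0,1,0,1,0,0,0]
Step 3: insert t at [0, 1, 3, 9] -> counters=[2,3,0,2,0,1,0,1,0,2,0,1,0,0,0]
Step 4: insert cic at [0, 1, 5, 11] -> counters=[3,4,0,2,0,2,0,1,0,2,0,2,0,0,0]
Step 5: insert cic at [0, 1, 5, 11] -> counters=[4,5,0,2,0,3,0,1,0,2,0,3,0,0,0]
Step 6: delete t at [0, 1, 3, 9] -> counters=[3,4,0,1,0,3,0,1,0,1,0,3,0,0,0]
Step 7: insert cic at [0, 1, 5, 11] -> counters=[4,5,0,1,0,4,0,1,0,1,0,4,0,0,0]
Step 8: delete f at [1, 3, 7, 9] -> counters=[4,4,0,0,0,4,0,0,0,0,0,4,0,0,0]
Step 9: insert f at [1, 3, 7, 9] -> counters=[4,5,0,1,0,4,0,1,0,1,0,4,0,0,0]
Step 10: delete f at [1, 3, 7, 9] -> counters=[4,4,0,0,0,4,0,0,0,0,0,4,0,0,0]
Step 11: insert f at [1, 3, 7, 9] -> counters=[4,5,0,1,0,4,0,1,0,1,0,4,0,0,0]
Step 12: insert f at [1, 3, 7, 9] -> counters=[4,6,0,2,0,4,0,2,0,2,0,4,0,0,0]
Step 13: delete cic at [0, 1, 5, 11] -> counters=[3,5,0,2,0,3,0,2,0,2,0,3,0,0,0]
Step 14: delete f at [1, 3, 7, 9] -> counters=[3,4,0,1,0,3,0,1,0,1,0,3,0,0,0]
Step 15: insert cic at [0, 1, 5, 11] -> counters=[4,5,0,1,0,4,0,1,0,1,0,4,0,0,0]
Step 16: delete cic at [0, 1, 5, 11] -> counters=[3,4,0,1,0,3,0,1,0,1,0,3,0,0,0]
Step 17: insert t at [0, 1, 3, 9] -> counters=[4,5,0,2,0,3,0,1,0,2,0,3,0,0,0]
Step 18: delete cic at [0, 1, 5, 11] -> counters=[3,4,0,2,0,2,0,1,0,2,0,2,0,0,0]
Step 19: insert t at [0, 1, 3, 9] -> counters=[4,5,0,3,0,2,0,1,0,3,0,2,0,0,0]
Step 20: insert t at [0, 1, 3, 9] -> counters=[5,6,0,4,0,2,0,1,0,4,0,2,0,0,0]
Step 21: insert t at [0, 1, 3, 9] -> counters=[6,7,0,5,0,2,0,1,0,5,0,2,0,0,0]
Step 22: insert cic at [0, 1, 5, 11] -> counters=[7,8,0,5,0,3,0,1,0,5,0,3,0,0,0]
Step 23: insert t at [0, 1, 3, 9] -> counters=[8,9,0,6,0,3,0,1,0,6,0,3,0,0,0]
Step 24: insert t at [0, 1, 3, 9] -> counters=[9,10,0,7,0,3,0,1,0,7,0,3,0,0,0]
Final counters=[9,10,0,7,0,3,0,1,0,7,0,3,0,0,0] -> counters[11]=3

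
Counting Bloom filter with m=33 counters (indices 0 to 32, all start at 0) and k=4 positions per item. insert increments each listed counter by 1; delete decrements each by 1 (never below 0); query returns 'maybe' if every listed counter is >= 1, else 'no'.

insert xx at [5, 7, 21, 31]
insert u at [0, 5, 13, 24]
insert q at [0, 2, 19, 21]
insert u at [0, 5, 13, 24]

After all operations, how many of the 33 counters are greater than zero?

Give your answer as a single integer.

Step 1: insert xx at [5, 7, 21, 31] -> counters=[0,0,0,0,0,1,0,1,0,0,0,0,0,0,0,0,0,0,0,0,0,1,0,0,0,0,0,0,0,0,0,1,0]
Step 2: insert u at [0, 5, 13, 24] -> counters=[1,0,0,0,0,2,0,1,0,0,0,0,0,1,0,0,0,0,0,0,0,1,0,0,1,0,0,0,0,0,0,1,0]
Step 3: insert q at [0, 2, 19, 21] -> counters=[2,0,1,0,0,2,0,1,0,0,0,0,0,1,0,0,0,0,0,1,0,2,0,0,1,0,0,0,0,0,0,1,0]
Step 4: insert u at [0, 5, 13, 24] -> counters=[3,0,1,0,0,3,0,1,0,0,0,0,0,2,0,0,0,0,0,1,0,2,0,0,2,0,0,0,0,0,0,1,0]
Final counters=[3,0,1,0,0,3,0,1,0,0,0,0,0,2,0,0,0,0,0,1,0,2,0,0,2,0,0,0,0,0,0,1,0] -> 9 nonzero

Answer: 9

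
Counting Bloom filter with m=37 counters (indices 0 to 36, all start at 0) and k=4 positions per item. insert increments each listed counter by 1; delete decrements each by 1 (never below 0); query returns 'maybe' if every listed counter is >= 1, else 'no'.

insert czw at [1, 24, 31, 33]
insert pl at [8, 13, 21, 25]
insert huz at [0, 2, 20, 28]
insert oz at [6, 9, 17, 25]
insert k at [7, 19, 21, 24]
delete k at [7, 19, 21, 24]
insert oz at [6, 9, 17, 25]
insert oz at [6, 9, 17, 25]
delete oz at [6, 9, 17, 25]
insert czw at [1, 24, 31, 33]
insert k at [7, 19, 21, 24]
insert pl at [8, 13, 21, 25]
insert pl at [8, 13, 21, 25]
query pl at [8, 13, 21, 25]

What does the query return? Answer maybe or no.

Step 1: insert czw at [1, 24, 31, 33] -> counters=[0,1,0,0,0,0,0,0,0,0,0,0,0,0,0,0,0,0,0,0,0,0,0,0,1,0,0,0,0,0,0,1,0,1,0,0,0]
Step 2: insert pl at [8, 13, 21, 25] -> counters=[0,1,0,0,0,0,0,0,1,0,0,0,0,1,0,0,0,0,0,0,0,1,0,0,1,1,0,0,0,0,0,1,0,1,0,0,0]
Step 3: insert huz at [0, 2, 20, 28] -> counters=[1,1,1,0,0,0,0,0,1,0,0,0,0,1,0,0,0,0,0,0,1,1,0,0,1,1,0,0,1,0,0,1,0,1,0,0,0]
Step 4: insert oz at [6, 9, 17, 25] -> counters=[1,1,1,0,0,0,1,0,1,1,0,0,0,1,0,0,0,1,0,0,1,1,0,0,1,2,0,0,1,0,0,1,0,1,0,0,0]
Step 5: insert k at [7, 19, 21, 24] -> counters=[1,1,1,0,0,0,1,1,1,1,0,0,0,1,0,0,0,1,0,1,1,2,0,0,2,2,0,0,1,0,0,1,0,1,0,0,0]
Step 6: delete k at [7, 19, 21, 24] -> counters=[1,1,1,0,0,0,1,0,1,1,0,0,0,1,0,0,0,1,0,0,1,1,0,0,1,2,0,0,1,0,0,1,0,1,0,0,0]
Step 7: insert oz at [6, 9, 17, 25] -> counters=[1,1,1,0,0,0,2,0,1,2,0,0,0,1,0,0,0,2,0,0,1,1,0,0,1,3,0,0,1,0,0,1,0,1,0,0,0]
Step 8: insert oz at [6, 9, 17, 25] -> counters=[1,1,1,0,0,0,3,0,1,3,0,0,0,1,0,0,0,3,0,0,1,1,0,0,1,4,0,0,1,0,0,1,0,1,0,0,0]
Step 9: delete oz at [6, 9, 17, 25] -> counters=[1,1,1,0,0,0,2,0,1,2,0,0,0,1,0,0,0,2,0,0,1,1,0,0,1,3,0,0,1,0,0,1,0,1,0,0,0]
Step 10: insert czw at [1, 24, 31, 33] -> counters=[1,2,1,0,0,0,2,0,1,2,0,0,0,1,0,0,0,2,0,0,1,1,0,0,2,3,0,0,1,0,0,2,0,2,0,0,0]
Step 11: insert k at [7, 19, 21, 24] -> counters=[1,2,1,0,0,0,2,1,1,2,0,0,0,1,0,0,0,2,0,1,1,2,0,0,3,3,0,0,1,0,0,2,0,2,0,0,0]
Step 12: insert pl at [8, 13, 21, 25] -> counters=[1,2,1,0,0,0,2,1,2,2,0,0,0,2,0,0,0,2,0,1,1,3,0,0,3,4,0,0,1,0,0,2,0,2,0,0,0]
Step 13: insert pl at [8, 13, 21, 25] -> counters=[1,2,1,0,0,0,2,1,3,2,0,0,0,3,0,0,0,2,0,1,1,4,0,0,3,5,0,0,1,0,0,2,0,2,0,0,0]
Query pl: check counters[8]=3 counters[13]=3 counters[21]=4 counters[25]=5 -> maybe

Answer: maybe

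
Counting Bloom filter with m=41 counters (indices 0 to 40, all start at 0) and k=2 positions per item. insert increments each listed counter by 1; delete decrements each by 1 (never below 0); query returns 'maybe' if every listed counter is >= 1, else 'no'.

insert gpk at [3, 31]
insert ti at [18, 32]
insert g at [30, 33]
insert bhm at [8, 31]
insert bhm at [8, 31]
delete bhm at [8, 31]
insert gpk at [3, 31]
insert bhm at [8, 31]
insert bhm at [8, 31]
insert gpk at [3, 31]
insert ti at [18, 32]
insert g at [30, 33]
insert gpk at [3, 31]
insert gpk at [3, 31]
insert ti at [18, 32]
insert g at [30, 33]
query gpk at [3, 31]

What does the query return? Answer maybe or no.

Step 1: insert gpk at [3, 31] -> counters=[0,0,0,1,0,0,0,0,0,0,0,0,0,0,0,0,0,0,0,0,0,0,0,0,0,0,0,0,0,0,0,1,0,0,0,0,0,0,0,0,0]
Step 2: insert ti at [18, 32] -> counters=[0,0,0,1,0,0,0,0,0,0,0,0,0,0,0,0,0,0,1,0,0,0,0,0,0,0,0,0,0,0,0,1,1,0,0,0,0,0,0,0,0]
Step 3: insert g at [30, 33] -> counters=[0,0,0,1,0,0,0,0,0,0,0,0,0,0,0,0,0,0,1,0,0,0,0,0,0,0,0,0,0,0,1,1,1,1,0,0,0,0,0,0,0]
Step 4: insert bhm at [8, 31] -> counters=[0,0,0,1,0,0,0,0,1,0,0,0,0,0,0,0,0,0,1,0,0,0,0,0,0,0,0,0,0,0,1,2,1,1,0,0,0,0,0,0,0]
Step 5: insert bhm at [8, 31] -> counters=[0,0,0,1,0,0,0,0,2,0,0,0,0,0,0,0,0,0,1,0,0,0,0,0,0,0,0,0,0,0,1,3,1,1,0,0,0,0,0,0,0]
Step 6: delete bhm at [8, 31] -> counters=[0,0,0,1,0,0,0,0,1,0,0,0,0,0,0,0,0,0,1,0,0,0,0,0,0,0,0,0,0,0,1,2,1,1,0,0,0,0,0,0,0]
Step 7: insert gpk at [3, 31] -> counters=[0,0,0,2,0,0,0,0,1,0,0,0,0,0,0,0,0,0,1,0,0,0,0,0,0,0,0,0,0,0,1,3,1,1,0,0,0,0,0,0,0]
Step 8: insert bhm at [8, 31] -> counters=[0,0,0,2,0,0,0,0,2,0,0,0,0,0,0,0,0,0,1,0,0,0,0,0,0,0,0,0,0,0,1,4,1,1,0,0,0,0,0,0,0]
Step 9: insert bhm at [8, 31] -> counters=[0,0,0,2,0,0,0,0,3,0,0,0,0,0,0,0,0,0,1,0,0,0,0,0,0,0,0,0,0,0,1,5,1,1,0,0,0,0,0,0,0]
Step 10: insert gpk at [3, 31] -> counters=[0,0,0,3,0,0,0,0,3,0,0,0,0,0,0,0,0,0,1,0,0,0,0,0,0,0,0,0,0,0,1,6,1,1,0,0,0,0,0,0,0]
Step 11: insert ti at [18, 32] -> counters=[0,0,0,3,0,0,0,0,3,0,0,0,0,0,0,0,0,0,2,0,0,0,0,0,0,0,0,0,0,0,1,6,2,1,0,0,0,0,0,0,0]
Step 12: insert g at [30, 33] -> counters=[0,0,0,3,0,0,0,0,3,0,0,0,0,0,0,0,0,0,2,0,0,0,0,0,0,0,0,0,0,0,2,6,2,2,0,0,0,0,0,0,0]
Step 13: insert gpk at [3, 31] -> counters=[0,0,0,4,0,0,0,0,3,0,0,0,0,0,0,0,0,0,2,0,0,0,0,0,0,0,0,0,0,0,2,7,2,2,0,0,0,0,0,0,0]
Step 14: insert gpk at [3, 31] -> counters=[0,0,0,5,0,0,0,0,3,0,0,0,0,0,0,0,0,0,2,0,0,0,0,0,0,0,0,0,0,0,2,8,2,2,0,0,0,0,0,0,0]
Step 15: insert ti at [18, 32] -> counters=[0,0,0,5,0,0,0,0,3,0,0,0,0,0,0,0,0,0,3,0,0,0,0,0,0,0,0,0,0,0,2,8,3,2,0,0,0,0,0,0,0]
Step 16: insert g at [30, 33] -> counters=[0,0,0,5,0,0,0,0,3,0,0,0,0,0,0,0,0,0,3,0,0,0,0,0,0,0,0,0,0,0,3,8,3,3,0,0,0,0,0,0,0]
Query gpk: check counters[3]=5 counters[31]=8 -> maybe

Answer: maybe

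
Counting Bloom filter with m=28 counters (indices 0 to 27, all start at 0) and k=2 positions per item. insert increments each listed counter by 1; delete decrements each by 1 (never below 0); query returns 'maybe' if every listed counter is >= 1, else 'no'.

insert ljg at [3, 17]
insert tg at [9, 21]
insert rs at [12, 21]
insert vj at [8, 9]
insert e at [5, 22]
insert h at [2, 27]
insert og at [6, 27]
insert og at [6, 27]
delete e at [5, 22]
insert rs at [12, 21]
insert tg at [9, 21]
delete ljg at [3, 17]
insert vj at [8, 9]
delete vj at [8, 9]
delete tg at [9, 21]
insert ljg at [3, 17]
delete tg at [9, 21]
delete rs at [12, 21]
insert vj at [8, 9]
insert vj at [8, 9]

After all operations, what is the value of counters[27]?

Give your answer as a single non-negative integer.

Answer: 3

Derivation:
Step 1: insert ljg at [3, 17] -> counters=[0,0,0,1,0,0,0,0,0,0,0,0,0,0,0,0,0,1,0,0,0,0,0,0,0,0,0,0]
Step 2: insert tg at [9, 21] -> counters=[0,0,0,1,0,0,0,0,0,1,0,0,0,0,0,0,0,1,0,0,0,1,0,0,0,0,0,0]
Step 3: insert rs at [12, 21] -> counters=[0,0,0,1,0,0,0,0,0,1,0,0,1,0,0,0,0,1,0,0,0,2,0,0,0,0,0,0]
Step 4: insert vj at [8, 9] -> counters=[0,0,0,1,0,0,0,0,1,2,0,0,1,0,0,0,0,1,0,0,0,2,0,0,0,0,0,0]
Step 5: insert e at [5, 22] -> counters=[0,0,0,1,0,1,0,0,1,2,0,0,1,0,0,0,0,1,0,0,0,2,1,0,0,0,0,0]
Step 6: insert h at [2, 27] -> counters=[0,0,1,1,0,1,0,0,1,2,0,0,1,0,0,0,0,1,0,0,0,2,1,0,0,0,0,1]
Step 7: insert og at [6, 27] -> counters=[0,0,1,1,0,1,1,0,1,2,0,0,1,0,0,0,0,1,0,0,0,2,1,0,0,0,0,2]
Step 8: insert og at [6, 27] -> counters=[0,0,1,1,0,1,2,0,1,2,0,0,1,0,0,0,0,1,0,0,0,2,1,0,0,0,0,3]
Step 9: delete e at [5, 22] -> counters=[0,0,1,1,0,0,2,0,1,2,0,0,1,0,0,0,0,1,0,0,0,2,0,0,0,0,0,3]
Step 10: insert rs at [12, 21] -> counters=[0,0,1,1,0,0,2,0,1,2,0,0,2,0,0,0,0,1,0,0,0,3,0,0,0,0,0,3]
Step 11: insert tg at [9, 21] -> counters=[0,0,1,1,0,0,2,0,1,3,0,0,2,0,0,0,0,1,0,0,0,4,0,0,0,0,0,3]
Step 12: delete ljg at [3, 17] -> counters=[0,0,1,0,0,0,2,0,1,3,0,0,2,0,0,0,0,0,0,0,0,4,0,0,0,0,0,3]
Step 13: insert vj at [8, 9] -> counters=[0,0,1,0,0,0,2,0,2,4,0,0,2,0,0,0,0,0,0,0,0,4,0,0,0,0,0,3]
Step 14: delete vj at [8, 9] -> counters=[0,0,1,0,0,0,2,0,1,3,0,0,2,0,0,0,0,0,0,0,0,4,0,0,0,0,0,3]
Step 15: delete tg at [9, 21] -> counters=[0,0,1,0,0,0,2,0,1,2,0,0,2,0,0,0,0,0,0,0,0,3,0,0,0,0,0,3]
Step 16: insert ljg at [3, 17] -> counters=[0,0,1,1,0,0,2,0,1,2,0,0,2,0,0,0,0,1,0,0,0,3,0,0,0,0,0,3]
Step 17: delete tg at [9, 21] -> counters=[0,0,1,1,0,0,2,0,1,1,0,0,2,0,0,0,0,1,0,0,0,2,0,0,0,0,0,3]
Step 18: delete rs at [12, 21] -> counters=[0,0,1,1,0,0,2,0,1,1,0,0,1,0,0,0,0,1,0,0,0,1,0,0,0,0,0,3]
Step 19: insert vj at [8, 9] -> counters=[0,0,1,1,0,0,2,0,2,2,0,0,1,0,0,0,0,1,0,0,0,1,0,0,0,0,0,3]
Step 20: insert vj at [8, 9] -> counters=[0,0,1,1,0,0,2,0,3,3,0,0,1,0,0,0,0,1,0,0,0,1,0,0,0,0,0,3]
Final counters=[0,0,1,1,0,0,2,0,3,3,0,0,1,0,0,0,0,1,0,0,0,1,0,0,0,0,0,3] -> counters[27]=3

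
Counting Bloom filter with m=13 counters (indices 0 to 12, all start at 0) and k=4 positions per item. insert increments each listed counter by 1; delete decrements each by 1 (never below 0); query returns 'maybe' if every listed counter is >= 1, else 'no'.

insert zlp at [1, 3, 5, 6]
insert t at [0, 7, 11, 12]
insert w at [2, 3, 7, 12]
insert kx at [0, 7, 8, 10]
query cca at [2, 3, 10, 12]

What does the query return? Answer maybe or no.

Step 1: insert zlp at [1, 3, 5, 6] -> counters=[0,1,0,1,0,1,1,0,0,0,0,0,0]
Step 2: insert t at [0, 7, 11, 12] -> counters=[1,1,0,1,0,1,1,1,0,0,0,1,1]
Step 3: insert w at [2, 3, 7, 12] -> counters=[1,1,1,2,0,1,1,2,0,0,0,1,2]
Step 4: insert kx at [0, 7, 8, 10] -> counters=[2,1,1,2,0,1,1,3,1,0,1,1,2]
Query cca: check counters[2]=1 counters[3]=2 counters[10]=1 counters[12]=2 -> maybe

Answer: maybe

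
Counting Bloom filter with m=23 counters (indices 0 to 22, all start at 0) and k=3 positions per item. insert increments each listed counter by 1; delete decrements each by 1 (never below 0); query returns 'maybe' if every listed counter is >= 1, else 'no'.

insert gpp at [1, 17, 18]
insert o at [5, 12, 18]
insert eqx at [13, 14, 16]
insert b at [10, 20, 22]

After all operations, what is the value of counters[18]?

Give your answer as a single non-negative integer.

Step 1: insert gpp at [1, 17, 18] -> counters=[0,1,0,0,0,0,0,0,0,0,0,0,0,0,0,0,0,1,1,0,0,0,0]
Step 2: insert o at [5, 12, 18] -> counters=[0,1,0,0,0,1,0,0,0,0,0,0,1,0,0,0,0,1,2,0,0,0,0]
Step 3: insert eqx at [13, 14, 16] -> counters=[0,1,0,0,0,1,0,0,0,0,0,0,1,1,1,0,1,1,2,0,0,0,0]
Step 4: insert b at [10, 20, 22] -> counters=[0,1,0,0,0,1,0,0,0,0,1,0,1,1,1,0,1,1,2,0,1,0,1]
Final counters=[0,1,0,0,0,1,0,0,0,0,1,0,1,1,1,0,1,1,2,0,1,0,1] -> counters[18]=2

Answer: 2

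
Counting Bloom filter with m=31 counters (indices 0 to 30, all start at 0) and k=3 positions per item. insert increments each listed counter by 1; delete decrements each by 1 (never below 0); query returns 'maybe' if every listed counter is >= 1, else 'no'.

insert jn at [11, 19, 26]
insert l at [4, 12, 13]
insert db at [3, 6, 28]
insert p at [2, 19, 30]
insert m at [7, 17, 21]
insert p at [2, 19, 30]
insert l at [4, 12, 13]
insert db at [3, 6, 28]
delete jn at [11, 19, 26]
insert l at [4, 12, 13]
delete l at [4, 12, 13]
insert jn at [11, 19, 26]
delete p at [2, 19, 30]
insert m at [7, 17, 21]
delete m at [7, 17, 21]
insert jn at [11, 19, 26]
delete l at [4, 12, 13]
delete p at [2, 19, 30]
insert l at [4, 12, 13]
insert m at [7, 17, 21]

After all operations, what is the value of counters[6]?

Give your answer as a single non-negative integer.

Answer: 2

Derivation:
Step 1: insert jn at [11, 19, 26] -> counters=[0,0,0,0,0,0,0,0,0,0,0,1,0,0,0,0,0,0,0,1,0,0,0,0,0,0,1,0,0,0,0]
Step 2: insert l at [4, 12, 13] -> counters=[0,0,0,0,1,0,0,0,0,0,0,1,1,1,0,0,0,0,0,1,0,0,0,0,0,0,1,0,0,0,0]
Step 3: insert db at [3, 6, 28] -> counters=[0,0,0,1,1,0,1,0,0,0,0,1,1,1,0,0,0,0,0,1,0,0,0,0,0,0,1,0,1,0,0]
Step 4: insert p at [2, 19, 30] -> counters=[0,0,1,1,1,0,1,0,0,0,0,1,1,1,0,0,0,0,0,2,0,0,0,0,0,0,1,0,1,0,1]
Step 5: insert m at [7, 17, 21] -> counters=[0,0,1,1,1,0,1,1,0,0,0,1,1,1,0,0,0,1,0,2,0,1,0,0,0,0,1,0,1,0,1]
Step 6: insert p at [2, 19, 30] -> counters=[0,0,2,1,1,0,1,1,0,0,0,1,1,1,0,0,0,1,0,3,0,1,0,0,0,0,1,0,1,0,2]
Step 7: insert l at [4, 12, 13] -> counters=[0,0,2,1,2,0,1,1,0,0,0,1,2,2,0,0,0,1,0,3,0,1,0,0,0,0,1,0,1,0,2]
Step 8: insert db at [3, 6, 28] -> counters=[0,0,2,2,2,0,2,1,0,0,0,1,2,2,0,0,0,1,0,3,0,1,0,0,0,0,1,0,2,0,2]
Step 9: delete jn at [11, 19, 26] -> counters=[0,0,2,2,2,0,2,1,0,0,0,0,2,2,0,0,0,1,0,2,0,1,0,0,0,0,0,0,2,0,2]
Step 10: insert l at [4, 12, 13] -> counters=[0,0,2,2,3,0,2,1,0,0,0,0,3,3,0,0,0,1,0,2,0,1,0,0,0,0,0,0,2,0,2]
Step 11: delete l at [4, 12, 13] -> counters=[0,0,2,2,2,0,2,1,0,0,0,0,2,2,0,0,0,1,0,2,0,1,0,0,0,0,0,0,2,0,2]
Step 12: insert jn at [11, 19, 26] -> counters=[0,0,2,2,2,0,2,1,0,0,0,1,2,2,0,0,0,1,0,3,0,1,0,0,0,0,1,0,2,0,2]
Step 13: delete p at [2, 19, 30] -> counters=[0,0,1,2,2,0,2,1,0,0,0,1,2,2,0,0,0,1,0,2,0,1,0,0,0,0,1,0,2,0,1]
Step 14: insert m at [7, 17, 21] -> counters=[0,0,1,2,2,0,2,2,0,0,0,1,2,2,0,0,0,2,0,2,0,2,0,0,0,0,1,0,2,0,1]
Step 15: delete m at [7, 17, 21] -> counters=[0,0,1,2,2,0,2,1,0,0,0,1,2,2,0,0,0,1,0,2,0,1,0,0,0,0,1,0,2,0,1]
Step 16: insert jn at [11, 19, 26] -> counters=[0,0,1,2,2,0,2,1,0,0,0,2,2,2,0,0,0,1,0,3,0,1,0,0,0,0,2,0,2,0,1]
Step 17: delete l at [4, 12, 13] -> counters=[0,0,1,2,1,0,2,1,0,0,0,2,1,1,0,0,0,1,0,3,0,1,0,0,0,0,2,0,2,0,1]
Step 18: delete p at [2, 19, 30] -> counters=[0,0,0,2,1,0,2,1,0,0,0,2,1,1,0,0,0,1,0,2,0,1,0,0,0,0,2,0,2,0,0]
Step 19: insert l at [4, 12, 13] -> counters=[0,0,0,2,2,0,2,1,0,0,0,2,2,2,0,0,0,1,0,2,0,1,0,0,0,0,2,0,2,0,0]
Step 20: insert m at [7, 17, 21] -> counters=[0,0,0,2,2,0,2,2,0,0,0,2,2,2,0,0,0,2,0,2,0,2,0,0,0,0,2,0,2,0,0]
Final counters=[0,0,0,2,2,0,2,2,0,0,0,2,2,2,0,0,0,2,0,2,0,2,0,0,0,0,2,0,2,0,0] -> counters[6]=2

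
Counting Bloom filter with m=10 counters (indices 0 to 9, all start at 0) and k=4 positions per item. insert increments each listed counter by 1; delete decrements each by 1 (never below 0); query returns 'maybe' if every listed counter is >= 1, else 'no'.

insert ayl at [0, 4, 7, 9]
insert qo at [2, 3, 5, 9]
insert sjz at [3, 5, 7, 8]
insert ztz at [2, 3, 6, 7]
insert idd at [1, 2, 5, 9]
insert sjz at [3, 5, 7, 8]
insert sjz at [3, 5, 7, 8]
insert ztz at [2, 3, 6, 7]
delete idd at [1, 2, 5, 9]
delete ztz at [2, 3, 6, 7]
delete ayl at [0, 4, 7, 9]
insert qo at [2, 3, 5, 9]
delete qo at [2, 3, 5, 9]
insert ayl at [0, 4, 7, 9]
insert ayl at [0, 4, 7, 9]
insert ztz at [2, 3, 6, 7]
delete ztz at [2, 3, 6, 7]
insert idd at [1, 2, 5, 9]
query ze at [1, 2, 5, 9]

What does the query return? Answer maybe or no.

Step 1: insert ayl at [0, 4, 7, 9] -> counters=[1,0,0,0,1,0,0,1,0,1]
Step 2: insert qo at [2, 3, 5, 9] -> counters=[1,0,1,1,1,1,0,1,0,2]
Step 3: insert sjz at [3, 5, 7, 8] -> counters=[1,0,1,2,1,2,0,2,1,2]
Step 4: insert ztz at [2, 3, 6, 7] -> counters=[1,0,2,3,1,2,1,3,1,2]
Step 5: insert idd at [1, 2, 5, 9] -> counters=[1,1,3,3,1,3,1,3,1,3]
Step 6: insert sjz at [3, 5, 7, 8] -> counters=[1,1,3,4,1,4,1,4,2,3]
Step 7: insert sjz at [3, 5, 7, 8] -> counters=[1,1,3,5,1,5,1,5,3,3]
Step 8: insert ztz at [2, 3, 6, 7] -> counters=[1,1,4,6,1,5,2,6,3,3]
Step 9: delete idd at [1, 2, 5, 9] -> counters=[1,0,3,6,1,4,2,6,3,2]
Step 10: delete ztz at [2, 3, 6, 7] -> counters=[1,0,2,5,1,4,1,5,3,2]
Step 11: delete ayl at [0, 4, 7, 9] -> counters=[0,0,2,5,0,4,1,4,3,1]
Step 12: insert qo at [2, 3, 5, 9] -> counters=[0,0,3,6,0,5,1,4,3,2]
Step 13: delete qo at [2, 3, 5, 9] -> counters=[0,0,2,5,0,4,1,4,3,1]
Step 14: insert ayl at [0, 4, 7, 9] -> counters=[1,0,2,5,1,4,1,5,3,2]
Step 15: insert ayl at [0, 4, 7, 9] -> counters=[2,0,2,5,2,4,1,6,3,3]
Step 16: insert ztz at [2, 3, 6, 7] -> counters=[2,0,3,6,2,4,2,7,3,3]
Step 17: delete ztz at [2, 3, 6, 7] -> counters=[2,0,2,5,2,4,1,6,3,3]
Step 18: insert idd at [1, 2, 5, 9] -> counters=[2,1,3,5,2,5,1,6,3,4]
Query ze: check counters[1]=1 counters[2]=3 counters[5]=5 counters[9]=4 -> maybe

Answer: maybe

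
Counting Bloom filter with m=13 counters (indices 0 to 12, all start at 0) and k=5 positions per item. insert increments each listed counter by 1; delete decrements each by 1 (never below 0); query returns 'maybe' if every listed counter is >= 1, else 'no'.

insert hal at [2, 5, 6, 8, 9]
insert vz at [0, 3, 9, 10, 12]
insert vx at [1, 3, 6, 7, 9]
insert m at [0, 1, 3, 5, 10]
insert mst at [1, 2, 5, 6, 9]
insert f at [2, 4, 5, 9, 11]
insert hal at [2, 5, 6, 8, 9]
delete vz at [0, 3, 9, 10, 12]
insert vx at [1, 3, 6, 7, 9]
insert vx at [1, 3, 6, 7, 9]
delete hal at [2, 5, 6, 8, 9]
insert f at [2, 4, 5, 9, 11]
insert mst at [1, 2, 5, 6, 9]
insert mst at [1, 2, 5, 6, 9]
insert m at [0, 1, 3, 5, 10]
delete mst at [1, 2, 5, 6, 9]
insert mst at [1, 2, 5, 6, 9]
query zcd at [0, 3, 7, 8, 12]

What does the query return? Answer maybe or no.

Answer: no

Derivation:
Step 1: insert hal at [2, 5, 6, 8, 9] -> counters=[0,0,1,0,0,1,1,0,1,1,0,0,0]
Step 2: insert vz at [0, 3, 9, 10, 12] -> counters=[1,0,1,1,0,1,1,0,1,2,1,0,1]
Step 3: insert vx at [1, 3, 6, 7, 9] -> counters=[1,1,1,2,0,1,2,1,1,3,1,0,1]
Step 4: insert m at [0, 1, 3, 5, 10] -> counters=[2,2,1,3,0,2,2,1,1,3,2,0,1]
Step 5: insert mst at [1, 2, 5, 6, 9] -> counters=[2,3,2,3,0,3,3,1,1,4,2,0,1]
Step 6: insert f at [2, 4, 5, 9, 11] -> counters=[2,3,3,3,1,4,3,1,1,5,2,1,1]
Step 7: insert hal at [2, 5, 6, 8, 9] -> counters=[2,3,4,3,1,5,4,1,2,6,2,1,1]
Step 8: delete vz at [0, 3, 9, 10, 12] -> counters=[1,3,4,2,1,5,4,1,2,5,1,1,0]
Step 9: insert vx at [1, 3, 6, 7, 9] -> counters=[1,4,4,3,1,5,5,2,2,6,1,1,0]
Step 10: insert vx at [1, 3, 6, 7, 9] -> counters=[1,5,4,4,1,5,6,3,2,7,1,1,0]
Step 11: delete hal at [2, 5, 6, 8, 9] -> counters=[1,5,3,4,1,4,5,3,1,6,1,1,0]
Step 12: insert f at [2, 4, 5, 9, 11] -> counters=[1,5,4,4,2,5,5,3,1,7,1,2,0]
Step 13: insert mst at [1, 2, 5, 6, 9] -> counters=[1,6,5,4,2,6,6,3,1,8,1,2,0]
Step 14: insert mst at [1, 2, 5, 6, 9] -> counters=[1,7,6,4,2,7,7,3,1,9,1,2,0]
Step 15: insert m at [0, 1, 3, 5, 10] -> counters=[2,8,6,5,2,8,7,3,1,9,2,2,0]
Step 16: delete mst at [1, 2, 5, 6, 9] -> counters=[2,7,5,5,2,7,6,3,1,8,2,2,0]
Step 17: insert mst at [1, 2, 5, 6, 9] -> counters=[2,8,6,5,2,8,7,3,1,9,2,2,0]
Query zcd: check counters[0]=2 counters[3]=5 counters[7]=3 counters[8]=1 counters[12]=0 -> no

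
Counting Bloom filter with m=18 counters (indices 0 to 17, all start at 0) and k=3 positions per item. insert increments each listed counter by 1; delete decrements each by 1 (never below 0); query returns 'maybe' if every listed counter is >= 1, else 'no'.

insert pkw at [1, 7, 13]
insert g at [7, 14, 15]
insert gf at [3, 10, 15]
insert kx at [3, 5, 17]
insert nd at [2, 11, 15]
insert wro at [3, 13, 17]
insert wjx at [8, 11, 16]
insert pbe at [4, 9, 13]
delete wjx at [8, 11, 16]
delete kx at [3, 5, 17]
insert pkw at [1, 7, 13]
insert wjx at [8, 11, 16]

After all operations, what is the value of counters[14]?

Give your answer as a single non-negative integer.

Answer: 1

Derivation:
Step 1: insert pkw at [1, 7, 13] -> counters=[0,1,0,0,0,0,0,1,0,0,0,0,0,1,0,0,0,0]
Step 2: insert g at [7, 14, 15] -> counters=[0,1,0,0,0,0,0,2,0,0,0,0,0,1,1,1,0,0]
Step 3: insert gf at [3, 10, 15] -> counters=[0,1,0,1,0,0,0,2,0,0,1,0,0,1,1,2,0,0]
Step 4: insert kx at [3, 5, 17] -> counters=[0,1,0,2,0,1,0,2,0,0,1,0,0,1,1,2,0,1]
Step 5: insert nd at [2, 11, 15] -> counters=[0,1,1,2,0,1,0,2,0,0,1,1,0,1,1,3,0,1]
Step 6: insert wro at [3, 13, 17] -> counters=[0,1,1,3,0,1,0,2,0,0,1,1,0,2,1,3,0,2]
Step 7: insert wjx at [8, 11, 16] -> counters=[0,1,1,3,0,1,0,2,1,0,1,2,0,2,1,3,1,2]
Step 8: insert pbe at [4, 9, 13] -> counters=[0,1,1,3,1,1,0,2,1,1,1,2,0,3,1,3,1,2]
Step 9: delete wjx at [8, 11, 16] -> counters=[0,1,1,3,1,1,0,2,0,1,1,1,0,3,1,3,0,2]
Step 10: delete kx at [3, 5, 17] -> counters=[0,1,1,2,1,0,0,2,0,1,1,1,0,3,1,3,0,1]
Step 11: insert pkw at [1, 7, 13] -> counters=[0,2,1,2,1,0,0,3,0,1,1,1,0,4,1,3,0,1]
Step 12: insert wjx at [8, 11, 16] -> counters=[0,2,1,2,1,0,0,3,1,1,1,2,0,4,1,3,1,1]
Final counters=[0,2,1,2,1,0,0,3,1,1,1,2,0,4,1,3,1,1] -> counters[14]=1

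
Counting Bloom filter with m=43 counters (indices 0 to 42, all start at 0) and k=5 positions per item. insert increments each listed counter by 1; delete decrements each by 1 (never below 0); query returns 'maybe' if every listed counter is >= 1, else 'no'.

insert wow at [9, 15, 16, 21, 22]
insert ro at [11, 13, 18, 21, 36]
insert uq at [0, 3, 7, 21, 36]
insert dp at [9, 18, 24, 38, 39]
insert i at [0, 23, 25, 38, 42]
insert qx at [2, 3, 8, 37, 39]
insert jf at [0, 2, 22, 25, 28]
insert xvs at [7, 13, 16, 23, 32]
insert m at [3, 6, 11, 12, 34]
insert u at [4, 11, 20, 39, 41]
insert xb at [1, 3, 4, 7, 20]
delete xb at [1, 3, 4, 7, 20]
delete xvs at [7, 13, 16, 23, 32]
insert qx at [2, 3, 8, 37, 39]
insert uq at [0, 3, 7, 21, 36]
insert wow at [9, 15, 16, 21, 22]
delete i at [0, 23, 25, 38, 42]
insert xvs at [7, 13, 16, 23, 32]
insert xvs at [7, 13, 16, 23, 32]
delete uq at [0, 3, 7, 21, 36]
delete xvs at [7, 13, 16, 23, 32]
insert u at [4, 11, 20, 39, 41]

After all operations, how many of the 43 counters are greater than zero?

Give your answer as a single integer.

Answer: 28

Derivation:
Step 1: insert wow at [9, 15, 16, 21, 22] -> counters=[0,0,0,0,0,0,0,0,0,1,0,0,0,0,0,1,1,0,0,0,0,1,1,0,0,0,0,0,0,0,0,0,0,0,0,0,0,0,0,0,0,0,0]
Step 2: insert ro at [11, 13, 18, 21, 36] -> counters=[0,0,0,0,0,0,0,0,0,1,0,1,0,1,0,1,1,0,1,0,0,2,1,0,0,0,0,0,0,0,0,0,0,0,0,0,1,0,0,0,0,0,0]
Step 3: insert uq at [0, 3, 7, 21, 36] -> counters=[1,0,0,1,0,0,0,1,0,1,0,1,0,1,0,1,1,0,1,0,0,3,1,0,0,0,0,0,0,0,0,0,0,0,0,0,2,0,0,0,0,0,0]
Step 4: insert dp at [9, 18, 24, 38, 39] -> counters=[1,0,0,1,0,0,0,1,0,2,0,1,0,1,0,1,1,0,2,0,0,3,1,0,1,0,0,0,0,0,0,0,0,0,0,0,2,0,1,1,0,0,0]
Step 5: insert i at [0, 23, 25, 38, 42] -> counters=[2,0,0,1,0,0,0,1,0,2,0,1,0,1,0,1,1,0,2,0,0,3,1,1,1,1,0,0,0,0,0,0,0,0,0,0,2,0,2,1,0,0,1]
Step 6: insert qx at [2, 3, 8, 37, 39] -> counters=[2,0,1,2,0,0,0,1,1,2,0,1,0,1,0,1,1,0,2,0,0,3,1,1,1,1,0,0,0,0,0,0,0,0,0,0,2,1,2,2,0,0,1]
Step 7: insert jf at [0, 2, 22, 25, 28] -> counters=[3,0,2,2,0,0,0,1,1,2,0,1,0,1,0,1,1,0,2,0,0,3,2,1,1,2,0,0,1,0,0,0,0,0,0,0,2,1,2,2,0,0,1]
Step 8: insert xvs at [7, 13, 16, 23, 32] -> counters=[3,0,2,2,0,0,0,2,1,2,0,1,0,2,0,1,2,0,2,0,0,3,2,2,1,2,0,0,1,0,0,0,1,0,0,0,2,1,2,2,0,0,1]
Step 9: insert m at [3, 6, 11, 12, 34] -> counters=[3,0,2,3,0,0,1,2,1,2,0,2,1,2,0,1,2,0,2,0,0,3,2,2,1,2,0,0,1,0,0,0,1,0,1,0,2,1,2,2,0,0,1]
Step 10: insert u at [4, 11, 20, 39, 41] -> counters=[3,0,2,3,1,0,1,2,1,2,0,3,1,2,0,1,2,0,2,0,1,3,2,2,1,2,0,0,1,0,0,0,1,0,1,0,2,1,2,3,0,1,1]
Step 11: insert xb at [1, 3, 4, 7, 20] -> counters=[3,1,2,4,2,0,1,3,1,2,0,3,1,2,0,1,2,0,2,0,2,3,2,2,1,2,0,0,1,0,0,0,1,0,1,0,2,1,2,3,0,1,1]
Step 12: delete xb at [1, 3, 4, 7, 20] -> counters=[3,0,2,3,1,0,1,2,1,2,0,3,1,2,0,1,2,0,2,0,1,3,2,2,1,2,0,0,1,0,0,0,1,0,1,0,2,1,2,3,0,1,1]
Step 13: delete xvs at [7, 13, 16, 23, 32] -> counters=[3,0,2,3,1,0,1,1,1,2,0,3,1,1,0,1,1,0,2,0,1,3,2,1,1,2,0,0,1,0,0,0,0,0,1,0,2,1,2,3,0,1,1]
Step 14: insert qx at [2, 3, 8, 37, 39] -> counters=[3,0,3,4,1,0,1,1,2,2,0,3,1,1,0,1,1,0,2,0,1,3,2,1,1,2,0,0,1,0,0,0,0,0,1,0,2,2,2,4,0,1,1]
Step 15: insert uq at [0, 3, 7, 21, 36] -> counters=[4,0,3,5,1,0,1,2,2,2,0,3,1,1,0,1,1,0,2,0,1,4,2,1,1,2,0,0,1,0,0,0,0,0,1,0,3,2,2,4,0,1,1]
Step 16: insert wow at [9, 15, 16, 21, 22] -> counters=[4,0,3,5,1,0,1,2,2,3,0,3,1,1,0,2,2,0,2,0,1,5,3,1,1,2,0,0,1,0,0,0,0,0,1,0,3,2,2,4,0,1,1]
Step 17: delete i at [0, 23, 25, 38, 42] -> counters=[3,0,3,5,1,0,1,2,2,3,0,3,1,1,0,2,2,0,2,0,1,5,3,0,1,1,0,0,1,0,0,0,0,0,1,0,3,2,1,4,0,1,0]
Step 18: insert xvs at [7, 13, 16, 23, 32] -> counters=[3,0,3,5,1,0,1,3,2,3,0,3,1,2,0,2,3,0,2,0,1,5,3,1,1,1,0,0,1,0,0,0,1,0,1,0,3,2,1,4,0,1,0]
Step 19: insert xvs at [7, 13, 16, 23, 32] -> counters=[3,0,3,5,1,0,1,4,2,3,0,3,1,3,0,2,4,0,2,0,1,5,3,2,1,1,0,0,1,0,0,0,2,0,1,0,3,2,1,4,0,1,0]
Step 20: delete uq at [0, 3, 7, 21, 36] -> counters=[2,0,3,4,1,0,1,3,2,3,0,3,1,3,0,2,4,0,2,0,1,4,3,2,1,1,0,0,1,0,0,0,2,0,1,0,2,2,1,4,0,1,0]
Step 21: delete xvs at [7, 13, 16, 23, 32] -> counters=[2,0,3,4,1,0,1,2,2,3,0,3,1,2,0,2,3,0,2,0,1,4,3,1,1,1,0,0,1,0,0,0,1,0,1,0,2,2,1,4,0,1,0]
Step 22: insert u at [4, 11, 20, 39, 41] -> counters=[2,0,3,4,2,0,1,2,2,3,0,4,1,2,0,2,3,0,2,0,2,4,3,1,1,1,0,0,1,0,0,0,1,0,1,0,2,2,1,5,0,2,0]
Final counters=[2,0,3,4,2,0,1,2,2,3,0,4,1,2,0,2,3,0,2,0,2,4,3,1,1,1,0,0,1,0,0,0,1,0,1,0,2,2,1,5,0,2,0] -> 28 nonzero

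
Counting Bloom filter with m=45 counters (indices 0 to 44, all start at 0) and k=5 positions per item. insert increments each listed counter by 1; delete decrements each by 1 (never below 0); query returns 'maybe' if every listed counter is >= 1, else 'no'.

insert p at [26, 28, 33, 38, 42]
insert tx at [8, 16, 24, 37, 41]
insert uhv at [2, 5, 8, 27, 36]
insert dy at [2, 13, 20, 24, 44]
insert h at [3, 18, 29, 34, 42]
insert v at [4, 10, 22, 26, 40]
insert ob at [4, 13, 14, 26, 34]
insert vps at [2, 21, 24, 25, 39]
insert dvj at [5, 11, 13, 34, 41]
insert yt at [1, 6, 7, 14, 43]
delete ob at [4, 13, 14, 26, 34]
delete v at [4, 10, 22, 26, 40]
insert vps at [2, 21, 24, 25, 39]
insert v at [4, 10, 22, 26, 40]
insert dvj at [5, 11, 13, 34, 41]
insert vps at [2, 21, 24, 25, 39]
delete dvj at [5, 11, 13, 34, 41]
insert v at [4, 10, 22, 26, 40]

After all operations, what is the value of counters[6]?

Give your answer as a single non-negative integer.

Step 1: insert p at [26, 28, 33, 38, 42] -> counters=[0,0,0,0,0,0,0,0,0,0,0,0,0,0,0,0,0,0,0,0,0,0,0,0,0,0,1,0,1,0,0,0,0,1,0,0,0,0,1,0,0,0,1,0,0]
Step 2: insert tx at [8, 16, 24, 37, 41] -> counters=[0,0,0,0,0,0,0,0,1,0,0,0,0,0,0,0,1,0,0,0,0,0,0,0,1,0,1,0,1,0,0,0,0,1,0,0,0,1,1,0,0,1,1,0,0]
Step 3: insert uhv at [2, 5, 8, 27, 36] -> counters=[0,0,1,0,0,1,0,0,2,0,0,0,0,0,0,0,1,0,0,0,0,0,0,0,1,0,1,1,1,0,0,0,0,1,0,0,1,1,1,0,0,1,1,0,0]
Step 4: insert dy at [2, 13, 20, 24, 44] -> counters=[0,0,2,0,0,1,0,0,2,0,0,0,0,1,0,0,1,0,0,0,1,0,0,0,2,0,1,1,1,0,0,0,0,1,0,0,1,1,1,0,0,1,1,0,1]
Step 5: insert h at [3, 18, 29, 34, 42] -> counters=[0,0,2,1,0,1,0,0,2,0,0,0,0,1,0,0,1,0,1,0,1,0,0,0,2,0,1,1,1,1,0,0,0,1,1,0,1,1,1,0,0,1,2,0,1]
Step 6: insert v at [4, 10, 22, 26, 40] -> counters=[0,0,2,1,1,1,0,0,2,0,1,0,0,1,0,0,1,0,1,0,1,0,1,0,2,0,2,1,1,1,0,0,0,1,1,0,1,1,1,0,1,1,2,0,1]
Step 7: insert ob at [4, 13, 14, 26, 34] -> counters=[0,0,2,1,2,1,0,0,2,0,1,0,0,2,1,0,1,0,1,0,1,0,1,0,2,0,3,1,1,1,0,0,0,1,2,0,1,1,1,0,1,1,2,0,1]
Step 8: insert vps at [2, 21, 24, 25, 39] -> counters=[0,0,3,1,2,1,0,0,2,0,1,0,0,2,1,0,1,0,1,0,1,1,1,0,3,1,3,1,1,1,0,0,0,1,2,0,1,1,1,1,1,1,2,0,1]
Step 9: insert dvj at [5, 11, 13, 34, 41] -> counters=[0,0,3,1,2,2,0,0,2,0,1,1,0,3,1,0,1,0,1,0,1,1,1,0,3,1,3,1,1,1,0,0,0,1,3,0,1,1,1,1,1,2,2,0,1]
Step 10: insert yt at [1, 6, 7, 14, 43] -> counters=[0,1,3,1,2,2,1,1,2,0,1,1,0,3,2,0,1,0,1,0,1,1,1,0,3,1,3,1,1,1,0,0,0,1,3,0,1,1,1,1,1,2,2,1,1]
Step 11: delete ob at [4, 13, 14, 26, 34] -> counters=[0,1,3,1,1,2,1,1,2,0,1,1,0,2,1,0,1,0,1,0,1,1,1,0,3,1,2,1,1,1,0,0,0,1,2,0,1,1,1,1,1,2,2,1,1]
Step 12: delete v at [4, 10, 22, 26, 40] -> counters=[0,1,3,1,0,2,1,1,2,0,0,1,0,2,1,0,1,0,1,0,1,1,0,0,3,1,1,1,1,1,0,0,0,1,2,0,1,1,1,1,0,2,2,1,1]
Step 13: insert vps at [2, 21, 24, 25, 39] -> counters=[0,1,4,1,0,2,1,1,2,0,0,1,0,2,1,0,1,0,1,0,1,2,0,0,4,2,1,1,1,1,0,0,0,1,2,0,1,1,1,2,0,2,2,1,1]
Step 14: insert v at [4, 10, 22, 26, 40] -> counters=[0,1,4,1,1,2,1,1,2,0,1,1,0,2,1,0,1,0,1,0,1,2,1,0,4,2,2,1,1,1,0,0,0,1,2,0,1,1,1,2,1,2,2,1,1]
Step 15: insert dvj at [5, 11, 13, 34, 41] -> counters=[0,1,4,1,1,3,1,1,2,0,1,2,0,3,1,0,1,0,1,0,1,2,1,0,4,2,2,1,1,1,0,0,0,1,3,0,1,1,1,2,1,3,2,1,1]
Step 16: insert vps at [2, 21, 24, 25, 39] -> counters=[0,1,5,1,1,3,1,1,2,0,1,2,0,3,1,0,1,0,1,0,1,3,1,0,5,3,2,1,1,1,0,0,0,1,3,0,1,1,1,3,1,3,2,1,1]
Step 17: delete dvj at [5, 11, 13, 34, 41] -> counters=[0,1,5,1,1,2,1,1,2,0,1,1,0,2,1,0,1,0,1,0,1,3,1,0,5,3,2,1,1,1,0,0,0,1,2,0,1,1,1,3,1,2,2,1,1]
Step 18: insert v at [4, 10, 22, 26, 40] -> counters=[0,1,5,1,2,2,1,1,2,0,2,1,0,2,1,0,1,0,1,0,1,3,2,0,5,3,3,1,1,1,0,0,0,1,2,0,1,1,1,3,2,2,2,1,1]
Final counters=[0,1,5,1,2,2,1,1,2,0,2,1,0,2,1,0,1,0,1,0,1,3,2,0,5,3,3,1,1,1,0,0,0,1,2,0,1,1,1,3,2,2,2,1,1] -> counters[6]=1

Answer: 1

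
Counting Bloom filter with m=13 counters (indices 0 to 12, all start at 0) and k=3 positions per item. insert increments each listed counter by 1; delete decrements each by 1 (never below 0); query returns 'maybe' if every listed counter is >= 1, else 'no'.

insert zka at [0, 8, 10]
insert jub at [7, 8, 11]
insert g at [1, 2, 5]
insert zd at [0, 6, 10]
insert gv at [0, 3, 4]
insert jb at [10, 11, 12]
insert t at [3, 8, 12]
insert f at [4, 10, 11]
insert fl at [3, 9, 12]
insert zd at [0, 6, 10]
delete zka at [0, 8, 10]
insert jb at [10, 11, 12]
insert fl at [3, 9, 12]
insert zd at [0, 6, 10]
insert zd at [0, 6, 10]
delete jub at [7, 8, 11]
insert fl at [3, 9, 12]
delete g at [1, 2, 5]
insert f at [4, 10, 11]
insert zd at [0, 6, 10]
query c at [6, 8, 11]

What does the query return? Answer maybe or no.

Step 1: insert zka at [0, 8, 10] -> counters=[1,0,0,0,0,0,0,0,1,0,1,0,0]
Step 2: insert jub at [7, 8, 11] -> counters=[1,0,0,0,0,0,0,1,2,0,1,1,0]
Step 3: insert g at [1, 2, 5] -> counters=[1,1,1,0,0,1,0,1,2,0,1,1,0]
Step 4: insert zd at [0, 6, 10] -> counters=[2,1,1,0,0,1,1,1,2,0,2,1,0]
Step 5: insert gv at [0, 3, 4] -> counters=[3,1,1,1,1,1,1,1,2,0,2,1,0]
Step 6: insert jb at [10, 11, 12] -> counters=[3,1,1,1,1,1,1,1,2,0,3,2,1]
Step 7: insert t at [3, 8, 12] -> counters=[3,1,1,2,1,1,1,1,3,0,3,2,2]
Step 8: insert f at [4, 10, 11] -> counters=[3,1,1,2,2,1,1,1,3,0,4,3,2]
Step 9: insert fl at [3, 9, 12] -> counters=[3,1,1,3,2,1,1,1,3,1,4,3,3]
Step 10: insert zd at [0, 6, 10] -> counters=[4,1,1,3,2,1,2,1,3,1,5,3,3]
Step 11: delete zka at [0, 8, 10] -> counters=[3,1,1,3,2,1,2,1,2,1,4,3,3]
Step 12: insert jb at [10, 11, 12] -> counters=[3,1,1,3,2,1,2,1,2,1,5,4,4]
Step 13: insert fl at [3, 9, 12] -> counters=[3,1,1,4,2,1,2,1,2,2,5,4,5]
Step 14: insert zd at [0, 6, 10] -> counters=[4,1,1,4,2,1,3,1,2,2,6,4,5]
Step 15: insert zd at [0, 6, 10] -> counters=[5,1,1,4,2,1,4,1,2,2,7,4,5]
Step 16: delete jub at [7, 8, 11] -> counters=[5,1,1,4,2,1,4,0,1,2,7,3,5]
Step 17: insert fl at [3, 9, 12] -> counters=[5,1,1,5,2,1,4,0,1,3,7,3,6]
Step 18: delete g at [1, 2, 5] -> counters=[5,0,0,5,2,0,4,0,1,3,7,3,6]
Step 19: insert f at [4, 10, 11] -> counters=[5,0,0,5,3,0,4,0,1,3,8,4,6]
Step 20: insert zd at [0, 6, 10] -> counters=[6,0,0,5,3,0,5,0,1,3,9,4,6]
Query c: check counters[6]=5 counters[8]=1 counters[11]=4 -> maybe

Answer: maybe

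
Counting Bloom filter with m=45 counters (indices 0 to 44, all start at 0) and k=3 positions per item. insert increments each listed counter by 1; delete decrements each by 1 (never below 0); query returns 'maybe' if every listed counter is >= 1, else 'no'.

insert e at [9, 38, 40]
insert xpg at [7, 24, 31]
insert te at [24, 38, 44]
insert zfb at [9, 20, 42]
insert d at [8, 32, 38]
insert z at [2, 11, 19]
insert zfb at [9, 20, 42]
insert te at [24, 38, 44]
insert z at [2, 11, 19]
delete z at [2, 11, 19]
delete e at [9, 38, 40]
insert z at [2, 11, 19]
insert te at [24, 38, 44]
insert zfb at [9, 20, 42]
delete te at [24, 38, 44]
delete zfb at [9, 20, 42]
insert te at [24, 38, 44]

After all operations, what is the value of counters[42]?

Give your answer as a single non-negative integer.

Answer: 2

Derivation:
Step 1: insert e at [9, 38, 40] -> counters=[0,0,0,0,0,0,0,0,0,1,0,0,0,0,0,0,0,0,0,0,0,0,0,0,0,0,0,0,0,0,0,0,0,0,0,0,0,0,1,0,1,0,0,0,0]
Step 2: insert xpg at [7, 24, 31] -> counters=[0,0,0,0,0,0,0,1,0,1,0,0,0,0,0,0,0,0,0,0,0,0,0,0,1,0,0,0,0,0,0,1,0,0,0,0,0,0,1,0,1,0,0,0,0]
Step 3: insert te at [24, 38, 44] -> counters=[0,0,0,0,0,0,0,1,0,1,0,0,0,0,0,0,0,0,0,0,0,0,0,0,2,0,0,0,0,0,0,1,0,0,0,0,0,0,2,0,1,0,0,0,1]
Step 4: insert zfb at [9, 20, 42] -> counters=[0,0,0,0,0,0,0,1,0,2,0,0,0,0,0,0,0,0,0,0,1,0,0,0,2,0,0,0,0,0,0,1,0,0,0,0,0,0,2,0,1,0,1,0,1]
Step 5: insert d at [8, 32, 38] -> counters=[0,0,0,0,0,0,0,1,1,2,0,0,0,0,0,0,0,0,0,0,1,0,0,0,2,0,0,0,0,0,0,1,1,0,0,0,0,0,3,0,1,0,1,0,1]
Step 6: insert z at [2, 11, 19] -> counters=[0,0,1,0,0,0,0,1,1,2,0,1,0,0,0,0,0,0,0,1,1,0,0,0,2,0,0,0,0,0,0,1,1,0,0,0,0,0,3,0,1,0,1,0,1]
Step 7: insert zfb at [9, 20, 42] -> counters=[0,0,1,0,0,0,0,1,1,3,0,1,0,0,0,0,0,0,0,1,2,0,0,0,2,0,0,0,0,0,0,1,1,0,0,0,0,0,3,0,1,0,2,0,1]
Step 8: insert te at [24, 38, 44] -> counters=[0,0,1,0,0,0,0,1,1,3,0,1,0,0,0,0,0,0,0,1,2,0,0,0,3,0,0,0,0,0,0,1,1,0,0,0,0,0,4,0,1,0,2,0,2]
Step 9: insert z at [2, 11, 19] -> counters=[0,0,2,0,0,0,0,1,1,3,0,2,0,0,0,0,0,0,0,2,2,0,0,0,3,0,0,0,0,0,0,1,1,0,0,0,0,0,4,0,1,0,2,0,2]
Step 10: delete z at [2, 11, 19] -> counters=[0,0,1,0,0,0,0,1,1,3,0,1,0,0,0,0,0,0,0,1,2,0,0,0,3,0,0,0,0,0,0,1,1,0,0,0,0,0,4,0,1,0,2,0,2]
Step 11: delete e at [9, 38, 40] -> counters=[0,0,1,0,0,0,0,1,1,2,0,1,0,0,0,0,0,0,0,1,2,0,0,0,3,0,0,0,0,0,0,1,1,0,0,0,0,0,3,0,0,0,2,0,2]
Step 12: insert z at [2, 11, 19] -> counters=[0,0,2,0,0,0,0,1,1,2,0,2,0,0,0,0,0,0,0,2,2,0,0,0,3,0,0,0,0,0,0,1,1,0,0,0,0,0,3,0,0,0,2,0,2]
Step 13: insert te at [24, 38, 44] -> counters=[0,0,2,0,0,0,0,1,1,2,0,2,0,0,0,0,0,0,0,2,2,0,0,0,4,0,0,0,0,0,0,1,1,0,0,0,0,0,4,0,0,0,2,0,3]
Step 14: insert zfb at [9, 20, 42] -> counters=[0,0,2,0,0,0,0,1,1,3,0,2,0,0,0,0,0,0,0,2,3,0,0,0,4,0,0,0,0,0,0,1,1,0,0,0,0,0,4,0,0,0,3,0,3]
Step 15: delete te at [24, 38, 44] -> counters=[0,0,2,0,0,0,0,1,1,3,0,2,0,0,0,0,0,0,0,2,3,0,0,0,3,0,0,0,0,0,0,1,1,0,0,0,0,0,3,0,0,0,3,0,2]
Step 16: delete zfb at [9, 20, 42] -> counters=[0,0,2,0,0,0,0,1,1,2,0,2,0,0,0,0,0,0,0,2,2,0,0,0,3,0,0,0,0,0,0,1,1,0,0,0,0,0,3,0,0,0,2,0,2]
Step 17: insert te at [24, 38, 44] -> counters=[0,0,2,0,0,0,0,1,1,2,0,2,0,0,0,0,0,0,0,2,2,0,0,0,4,0,0,0,0,0,0,1,1,0,0,0,0,0,4,0,0,0,2,0,3]
Final counters=[0,0,2,0,0,0,0,1,1,2,0,2,0,0,0,0,0,0,0,2,2,0,0,0,4,0,0,0,0,0,0,1,1,0,0,0,0,0,4,0,0,0,2,0,3] -> counters[42]=2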